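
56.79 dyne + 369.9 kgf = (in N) 3627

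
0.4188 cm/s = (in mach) 1.23e-05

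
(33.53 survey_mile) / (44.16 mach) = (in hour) 0.0009969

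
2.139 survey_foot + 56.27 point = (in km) 0.0006718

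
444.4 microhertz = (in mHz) 0.4444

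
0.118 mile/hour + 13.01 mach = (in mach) 13.01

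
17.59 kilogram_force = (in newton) 172.5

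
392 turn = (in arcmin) 8.467e+06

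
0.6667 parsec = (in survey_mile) 1.278e+13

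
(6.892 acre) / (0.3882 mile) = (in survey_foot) 146.5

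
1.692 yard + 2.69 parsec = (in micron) 8.3e+22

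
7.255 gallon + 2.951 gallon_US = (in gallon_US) 10.21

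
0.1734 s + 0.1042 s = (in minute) 0.004627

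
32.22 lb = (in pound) 32.22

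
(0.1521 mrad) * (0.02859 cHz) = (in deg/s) 2.492e-06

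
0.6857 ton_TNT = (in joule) 2.869e+09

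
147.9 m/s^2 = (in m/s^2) 147.9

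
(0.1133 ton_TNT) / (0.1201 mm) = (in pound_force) 8.873e+11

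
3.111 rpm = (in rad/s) 0.3258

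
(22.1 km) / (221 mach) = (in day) 3.399e-06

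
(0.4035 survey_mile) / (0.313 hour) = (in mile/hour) 1.289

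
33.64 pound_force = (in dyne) 1.496e+07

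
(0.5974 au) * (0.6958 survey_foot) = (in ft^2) 2.04e+11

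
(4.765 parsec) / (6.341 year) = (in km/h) 2.647e+09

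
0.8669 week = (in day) 6.068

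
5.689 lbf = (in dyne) 2.531e+06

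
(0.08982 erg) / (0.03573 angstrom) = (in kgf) 256.3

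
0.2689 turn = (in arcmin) 5808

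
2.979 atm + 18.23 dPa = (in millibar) 3018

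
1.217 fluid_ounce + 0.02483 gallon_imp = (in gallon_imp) 0.03275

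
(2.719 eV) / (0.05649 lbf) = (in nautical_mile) 9.361e-22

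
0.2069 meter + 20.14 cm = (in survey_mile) 0.0002537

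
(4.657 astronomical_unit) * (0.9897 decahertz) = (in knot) 1.34e+13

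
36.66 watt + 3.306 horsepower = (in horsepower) 3.355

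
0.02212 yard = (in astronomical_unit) 1.352e-13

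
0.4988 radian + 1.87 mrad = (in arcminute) 1721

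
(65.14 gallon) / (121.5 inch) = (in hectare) 7.99e-06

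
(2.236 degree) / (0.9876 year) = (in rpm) 1.197e-08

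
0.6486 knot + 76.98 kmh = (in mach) 0.06378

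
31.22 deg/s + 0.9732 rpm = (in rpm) 6.177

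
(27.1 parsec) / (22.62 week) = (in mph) 1.367e+11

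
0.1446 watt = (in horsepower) 0.0001939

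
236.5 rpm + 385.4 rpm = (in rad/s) 65.13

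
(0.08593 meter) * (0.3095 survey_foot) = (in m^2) 0.008106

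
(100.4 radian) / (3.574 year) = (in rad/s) 8.908e-07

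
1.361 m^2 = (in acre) 0.0003363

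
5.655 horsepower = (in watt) 4217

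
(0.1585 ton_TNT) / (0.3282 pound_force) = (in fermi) 4.543e+23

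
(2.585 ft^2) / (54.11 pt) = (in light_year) 1.33e-15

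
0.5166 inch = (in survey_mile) 8.153e-06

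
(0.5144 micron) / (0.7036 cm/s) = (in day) 8.462e-10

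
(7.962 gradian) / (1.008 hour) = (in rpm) 0.0003291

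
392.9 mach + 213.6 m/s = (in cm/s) 1.34e+07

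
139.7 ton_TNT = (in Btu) 5.54e+08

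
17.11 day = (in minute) 2.464e+04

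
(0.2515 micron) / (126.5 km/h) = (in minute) 1.193e-10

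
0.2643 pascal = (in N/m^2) 0.2643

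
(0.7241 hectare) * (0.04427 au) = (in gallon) 1.267e+16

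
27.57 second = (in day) 0.0003191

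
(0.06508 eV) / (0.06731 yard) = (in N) 1.694e-19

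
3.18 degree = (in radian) 0.0555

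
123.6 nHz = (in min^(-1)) 7.416e-06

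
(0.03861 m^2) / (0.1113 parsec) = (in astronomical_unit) 7.515e-29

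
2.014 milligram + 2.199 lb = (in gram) 997.5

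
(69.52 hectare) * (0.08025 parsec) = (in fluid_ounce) 5.821e+25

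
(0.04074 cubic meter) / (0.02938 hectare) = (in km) 1.387e-07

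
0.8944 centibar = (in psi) 0.1297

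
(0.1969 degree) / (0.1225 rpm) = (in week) 4.429e-07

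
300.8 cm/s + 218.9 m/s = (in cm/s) 2.219e+04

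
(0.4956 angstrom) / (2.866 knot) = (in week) 5.558e-17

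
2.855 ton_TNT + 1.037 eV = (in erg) 1.195e+17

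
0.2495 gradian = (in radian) 0.003919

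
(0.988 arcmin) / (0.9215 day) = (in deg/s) 2.068e-07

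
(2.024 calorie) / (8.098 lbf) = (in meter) 0.2351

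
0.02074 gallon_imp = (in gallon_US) 0.02491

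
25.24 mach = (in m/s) 8594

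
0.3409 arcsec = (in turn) 2.63e-07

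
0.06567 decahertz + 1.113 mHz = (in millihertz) 657.8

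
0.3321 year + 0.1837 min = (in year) 0.3321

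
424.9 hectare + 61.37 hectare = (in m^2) 4.863e+06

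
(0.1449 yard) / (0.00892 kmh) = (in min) 0.8912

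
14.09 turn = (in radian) 88.53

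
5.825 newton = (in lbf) 1.31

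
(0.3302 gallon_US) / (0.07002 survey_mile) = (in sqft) 0.0001194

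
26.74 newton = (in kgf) 2.727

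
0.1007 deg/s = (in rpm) 0.01678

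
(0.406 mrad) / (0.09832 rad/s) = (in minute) 6.882e-05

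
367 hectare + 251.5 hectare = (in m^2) 6.185e+06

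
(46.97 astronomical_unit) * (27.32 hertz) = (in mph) 4.294e+14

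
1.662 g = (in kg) 0.001662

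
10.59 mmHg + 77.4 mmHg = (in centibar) 11.73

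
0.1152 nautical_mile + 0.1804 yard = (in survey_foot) 700.5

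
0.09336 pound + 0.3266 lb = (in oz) 6.719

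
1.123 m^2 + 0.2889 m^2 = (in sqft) 15.2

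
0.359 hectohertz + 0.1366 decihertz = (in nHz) 3.591e+10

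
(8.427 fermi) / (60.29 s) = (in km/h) 5.032e-16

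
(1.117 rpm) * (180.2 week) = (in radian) 1.275e+07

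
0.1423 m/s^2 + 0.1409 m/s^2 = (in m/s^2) 0.2832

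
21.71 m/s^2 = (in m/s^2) 21.71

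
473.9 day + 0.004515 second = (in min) 6.824e+05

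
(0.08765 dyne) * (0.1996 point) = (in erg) 0.0006172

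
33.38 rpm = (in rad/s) 3.496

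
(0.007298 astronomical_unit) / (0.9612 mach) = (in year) 0.1058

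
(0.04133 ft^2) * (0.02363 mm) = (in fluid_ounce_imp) 0.003193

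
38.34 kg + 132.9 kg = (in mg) 1.712e+08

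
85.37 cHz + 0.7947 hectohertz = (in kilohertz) 0.08032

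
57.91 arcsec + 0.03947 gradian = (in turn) 0.0001434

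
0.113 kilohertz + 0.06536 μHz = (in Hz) 113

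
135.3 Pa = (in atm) 0.001335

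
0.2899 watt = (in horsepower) 0.0003888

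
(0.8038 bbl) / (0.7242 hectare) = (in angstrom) 1.765e+05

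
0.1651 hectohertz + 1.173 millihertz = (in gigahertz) 1.651e-08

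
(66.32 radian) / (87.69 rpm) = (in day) 8.359e-05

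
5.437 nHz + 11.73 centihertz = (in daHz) 0.01173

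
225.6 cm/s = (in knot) 4.385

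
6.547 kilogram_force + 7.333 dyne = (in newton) 64.2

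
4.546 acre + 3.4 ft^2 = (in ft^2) 1.98e+05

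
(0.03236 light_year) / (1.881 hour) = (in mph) 1.011e+11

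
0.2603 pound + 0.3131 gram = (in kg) 0.1184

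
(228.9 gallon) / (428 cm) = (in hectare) 2.024e-05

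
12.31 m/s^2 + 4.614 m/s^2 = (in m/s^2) 16.92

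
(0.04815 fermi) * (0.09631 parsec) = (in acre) 3.536e-05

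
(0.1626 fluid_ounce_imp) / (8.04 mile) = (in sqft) 3.843e-09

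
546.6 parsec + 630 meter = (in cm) 1.687e+21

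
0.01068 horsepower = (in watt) 7.964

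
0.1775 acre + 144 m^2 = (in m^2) 862.3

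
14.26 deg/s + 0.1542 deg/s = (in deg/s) 14.41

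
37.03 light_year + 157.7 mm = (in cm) 3.503e+19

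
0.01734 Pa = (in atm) 1.711e-07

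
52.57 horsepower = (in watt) 3.92e+04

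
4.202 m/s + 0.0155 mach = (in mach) 0.02784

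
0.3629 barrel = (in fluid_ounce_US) 1951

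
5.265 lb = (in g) 2388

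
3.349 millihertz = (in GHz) 3.349e-12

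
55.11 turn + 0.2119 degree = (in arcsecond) 7.142e+07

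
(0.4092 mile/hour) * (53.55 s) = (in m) 9.796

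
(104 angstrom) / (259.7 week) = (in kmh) 2.384e-16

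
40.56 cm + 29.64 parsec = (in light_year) 96.67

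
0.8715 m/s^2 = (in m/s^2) 0.8715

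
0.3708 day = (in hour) 8.899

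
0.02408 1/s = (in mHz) 24.08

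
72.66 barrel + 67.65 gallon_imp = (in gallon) 3133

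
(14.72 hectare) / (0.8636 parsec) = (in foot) 1.812e-11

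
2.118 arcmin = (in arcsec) 127.1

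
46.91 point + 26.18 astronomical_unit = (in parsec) 0.0001269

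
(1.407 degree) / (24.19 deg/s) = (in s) 0.05816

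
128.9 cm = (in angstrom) 1.289e+10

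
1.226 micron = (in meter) 1.226e-06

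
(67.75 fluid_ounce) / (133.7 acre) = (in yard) 4.05e-09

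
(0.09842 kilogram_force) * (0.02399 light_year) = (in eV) 1.367e+33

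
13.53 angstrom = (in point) 3.835e-06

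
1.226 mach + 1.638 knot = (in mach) 1.228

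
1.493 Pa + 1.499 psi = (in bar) 0.1034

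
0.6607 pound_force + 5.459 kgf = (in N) 56.47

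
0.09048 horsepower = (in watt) 67.47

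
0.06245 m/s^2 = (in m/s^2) 0.06245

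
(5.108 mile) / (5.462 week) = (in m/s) 0.002488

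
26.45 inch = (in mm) 671.8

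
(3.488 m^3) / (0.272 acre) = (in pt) 8.982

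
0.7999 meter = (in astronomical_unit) 5.347e-12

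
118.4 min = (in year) 0.0002253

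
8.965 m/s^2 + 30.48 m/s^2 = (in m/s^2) 39.45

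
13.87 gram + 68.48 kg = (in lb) 151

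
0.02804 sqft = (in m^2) 0.002605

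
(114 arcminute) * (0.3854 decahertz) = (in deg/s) 7.323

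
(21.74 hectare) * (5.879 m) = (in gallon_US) 3.376e+08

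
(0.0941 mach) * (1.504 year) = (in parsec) 4.925e-08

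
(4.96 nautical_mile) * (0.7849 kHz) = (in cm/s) 7.21e+08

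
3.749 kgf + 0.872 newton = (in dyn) 3.764e+06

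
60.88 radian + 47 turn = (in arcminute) 1.224e+06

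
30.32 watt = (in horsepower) 0.04066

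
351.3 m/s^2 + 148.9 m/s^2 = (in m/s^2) 500.2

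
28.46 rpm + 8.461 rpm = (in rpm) 36.92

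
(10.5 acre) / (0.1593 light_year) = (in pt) 7.992e-08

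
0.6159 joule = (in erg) 6.159e+06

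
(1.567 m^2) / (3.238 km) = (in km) 4.839e-07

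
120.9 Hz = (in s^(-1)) 120.9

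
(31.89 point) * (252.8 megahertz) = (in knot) 5.528e+06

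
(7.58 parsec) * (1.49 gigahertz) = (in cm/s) 3.485e+28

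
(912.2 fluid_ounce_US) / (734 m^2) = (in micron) 36.75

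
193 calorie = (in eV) 5.04e+21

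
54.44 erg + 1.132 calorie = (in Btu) 0.004489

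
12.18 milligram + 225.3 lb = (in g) 1.022e+05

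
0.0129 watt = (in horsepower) 1.73e-05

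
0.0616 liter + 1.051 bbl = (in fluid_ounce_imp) 5883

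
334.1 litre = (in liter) 334.1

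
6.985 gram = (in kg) 0.006985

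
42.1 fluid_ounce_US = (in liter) 1.245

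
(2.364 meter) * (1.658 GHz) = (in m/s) 3.92e+09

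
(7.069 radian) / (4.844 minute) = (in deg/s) 1.394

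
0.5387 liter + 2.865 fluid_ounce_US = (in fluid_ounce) 21.08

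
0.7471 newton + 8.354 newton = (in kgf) 0.9281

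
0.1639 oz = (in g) 4.646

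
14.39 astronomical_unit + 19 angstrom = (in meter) 2.153e+12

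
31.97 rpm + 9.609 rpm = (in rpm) 41.58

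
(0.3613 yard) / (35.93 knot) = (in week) 2.955e-08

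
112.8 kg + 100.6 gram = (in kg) 112.9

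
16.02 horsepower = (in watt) 1.195e+04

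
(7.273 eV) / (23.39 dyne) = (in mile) 3.096e-18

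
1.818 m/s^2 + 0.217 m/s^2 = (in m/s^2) 2.035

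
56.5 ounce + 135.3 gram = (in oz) 61.27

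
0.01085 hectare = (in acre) 0.02681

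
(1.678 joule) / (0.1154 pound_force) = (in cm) 326.9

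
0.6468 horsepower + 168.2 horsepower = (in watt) 1.259e+05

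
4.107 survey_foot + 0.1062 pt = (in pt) 3549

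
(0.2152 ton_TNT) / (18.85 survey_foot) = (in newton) 1.567e+08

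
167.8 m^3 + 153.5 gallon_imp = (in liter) 1.685e+05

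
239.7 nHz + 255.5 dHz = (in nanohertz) 2.555e+10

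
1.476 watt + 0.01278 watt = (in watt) 1.489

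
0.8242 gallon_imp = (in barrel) 0.02357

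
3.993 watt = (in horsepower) 0.005355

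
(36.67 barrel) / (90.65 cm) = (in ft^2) 69.23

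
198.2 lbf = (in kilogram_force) 89.9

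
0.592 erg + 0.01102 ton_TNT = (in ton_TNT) 0.01102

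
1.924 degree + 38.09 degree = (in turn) 0.1111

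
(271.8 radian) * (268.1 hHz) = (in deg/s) 4.175e+08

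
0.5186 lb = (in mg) 2.352e+05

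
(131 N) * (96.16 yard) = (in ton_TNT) 2.753e-06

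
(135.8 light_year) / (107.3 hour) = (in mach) 9.768e+09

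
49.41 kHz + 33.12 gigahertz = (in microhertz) 3.312e+16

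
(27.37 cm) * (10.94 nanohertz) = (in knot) 5.82e-09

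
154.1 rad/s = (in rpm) 1472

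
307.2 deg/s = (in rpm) 51.2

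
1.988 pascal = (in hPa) 0.01988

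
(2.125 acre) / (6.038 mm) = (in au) 9.52e-06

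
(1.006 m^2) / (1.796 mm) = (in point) 1.588e+06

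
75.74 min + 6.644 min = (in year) 0.0001567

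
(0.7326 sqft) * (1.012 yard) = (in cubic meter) 0.06298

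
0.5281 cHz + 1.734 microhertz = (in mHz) 5.283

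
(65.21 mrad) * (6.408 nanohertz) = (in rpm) 3.99e-09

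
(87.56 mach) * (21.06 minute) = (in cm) 3.767e+09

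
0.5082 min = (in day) 0.0003529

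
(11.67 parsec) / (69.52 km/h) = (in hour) 5.18e+12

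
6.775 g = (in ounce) 0.239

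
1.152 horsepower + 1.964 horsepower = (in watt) 2324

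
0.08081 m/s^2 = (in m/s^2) 0.08081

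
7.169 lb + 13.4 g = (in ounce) 115.2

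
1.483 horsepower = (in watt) 1106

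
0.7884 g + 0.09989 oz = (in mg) 3620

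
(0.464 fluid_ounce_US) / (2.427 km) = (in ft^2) 6.086e-08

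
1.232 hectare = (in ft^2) 1.326e+05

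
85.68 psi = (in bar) 5.907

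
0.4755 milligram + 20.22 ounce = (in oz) 20.22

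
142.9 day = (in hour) 3430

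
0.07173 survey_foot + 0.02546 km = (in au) 1.703e-10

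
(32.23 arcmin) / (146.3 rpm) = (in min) 1.02e-05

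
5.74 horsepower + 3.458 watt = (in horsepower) 5.745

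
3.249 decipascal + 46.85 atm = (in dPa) 4.747e+07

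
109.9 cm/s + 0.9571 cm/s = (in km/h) 3.991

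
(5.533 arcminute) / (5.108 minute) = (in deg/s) 0.0003009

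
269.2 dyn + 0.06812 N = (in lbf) 0.01592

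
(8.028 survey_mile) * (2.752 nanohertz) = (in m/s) 3.556e-05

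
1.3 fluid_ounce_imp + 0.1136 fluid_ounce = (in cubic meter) 4.03e-05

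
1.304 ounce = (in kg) 0.03697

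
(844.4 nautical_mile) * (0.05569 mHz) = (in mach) 0.2558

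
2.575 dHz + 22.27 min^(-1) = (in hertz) 0.6287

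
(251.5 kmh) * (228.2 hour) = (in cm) 5.739e+09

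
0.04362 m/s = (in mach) 0.0001281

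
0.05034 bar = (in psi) 0.7301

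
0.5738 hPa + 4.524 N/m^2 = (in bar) 0.000619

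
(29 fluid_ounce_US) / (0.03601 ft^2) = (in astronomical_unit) 1.714e-12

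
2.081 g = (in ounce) 0.07341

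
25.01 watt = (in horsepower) 0.03354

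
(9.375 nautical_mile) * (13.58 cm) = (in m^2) 2358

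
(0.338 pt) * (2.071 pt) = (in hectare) 8.712e-12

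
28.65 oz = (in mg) 8.122e+05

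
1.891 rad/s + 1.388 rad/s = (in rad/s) 3.279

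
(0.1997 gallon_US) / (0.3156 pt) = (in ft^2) 73.08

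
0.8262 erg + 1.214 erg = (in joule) 2.04e-07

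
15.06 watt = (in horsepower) 0.0202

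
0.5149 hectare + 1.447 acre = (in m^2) 1.1e+04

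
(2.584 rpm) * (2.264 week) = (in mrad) 3.705e+08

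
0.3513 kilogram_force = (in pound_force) 0.7745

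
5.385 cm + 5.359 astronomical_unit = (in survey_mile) 4.981e+08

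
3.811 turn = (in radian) 23.95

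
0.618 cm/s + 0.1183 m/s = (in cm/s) 12.45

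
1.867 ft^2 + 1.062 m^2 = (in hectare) 0.0001235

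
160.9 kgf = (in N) 1578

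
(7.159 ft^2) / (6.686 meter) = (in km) 9.948e-05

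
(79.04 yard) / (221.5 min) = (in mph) 0.01216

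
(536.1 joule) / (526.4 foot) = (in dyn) 3.341e+05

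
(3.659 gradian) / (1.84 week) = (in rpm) 4.932e-07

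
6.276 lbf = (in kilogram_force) 2.847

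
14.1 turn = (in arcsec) 1.827e+07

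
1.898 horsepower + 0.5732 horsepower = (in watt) 1843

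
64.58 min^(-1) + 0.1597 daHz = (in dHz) 26.73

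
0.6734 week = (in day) 4.714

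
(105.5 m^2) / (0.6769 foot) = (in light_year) 5.405e-14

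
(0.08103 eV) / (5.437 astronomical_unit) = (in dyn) 1.596e-27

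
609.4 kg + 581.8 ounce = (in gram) 6.259e+05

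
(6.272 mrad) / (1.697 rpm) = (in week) 5.836e-08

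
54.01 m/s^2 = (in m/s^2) 54.01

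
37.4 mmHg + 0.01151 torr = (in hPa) 49.88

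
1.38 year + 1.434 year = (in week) 146.7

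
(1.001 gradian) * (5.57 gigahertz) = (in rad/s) 8.758e+07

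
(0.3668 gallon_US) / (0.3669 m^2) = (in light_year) 4e-19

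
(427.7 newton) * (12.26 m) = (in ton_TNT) 1.253e-06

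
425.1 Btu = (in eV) 2.799e+24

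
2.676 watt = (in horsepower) 0.003589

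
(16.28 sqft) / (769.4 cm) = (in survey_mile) 0.0001221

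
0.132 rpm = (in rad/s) 0.01382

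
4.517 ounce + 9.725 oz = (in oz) 14.24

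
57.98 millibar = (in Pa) 5798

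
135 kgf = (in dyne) 1.324e+08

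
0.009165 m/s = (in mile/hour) 0.0205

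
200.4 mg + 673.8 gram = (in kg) 0.674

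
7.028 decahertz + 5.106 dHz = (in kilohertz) 0.07079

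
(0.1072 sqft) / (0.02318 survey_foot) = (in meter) 1.41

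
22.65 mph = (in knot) 19.68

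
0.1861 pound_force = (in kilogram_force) 0.08441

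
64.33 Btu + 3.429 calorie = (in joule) 6.789e+04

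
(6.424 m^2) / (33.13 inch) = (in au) 5.103e-11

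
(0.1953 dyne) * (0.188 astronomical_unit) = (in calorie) 1.313e+04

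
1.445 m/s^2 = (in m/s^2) 1.445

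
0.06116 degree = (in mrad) 1.067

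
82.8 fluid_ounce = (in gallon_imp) 0.5386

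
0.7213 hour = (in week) 0.004293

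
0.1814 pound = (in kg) 0.08228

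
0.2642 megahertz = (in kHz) 264.2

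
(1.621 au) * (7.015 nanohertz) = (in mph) 3805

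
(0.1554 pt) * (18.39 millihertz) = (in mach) 2.961e-09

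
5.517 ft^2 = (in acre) 0.0001267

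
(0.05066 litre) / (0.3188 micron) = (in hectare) 0.01589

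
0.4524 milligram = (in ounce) 1.596e-05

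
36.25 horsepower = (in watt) 2.703e+04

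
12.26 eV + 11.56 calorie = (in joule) 48.37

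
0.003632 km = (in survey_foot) 11.92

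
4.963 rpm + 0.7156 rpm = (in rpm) 5.679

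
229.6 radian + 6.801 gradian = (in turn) 36.56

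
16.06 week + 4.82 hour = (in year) 0.3086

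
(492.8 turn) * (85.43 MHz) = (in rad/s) 2.645e+11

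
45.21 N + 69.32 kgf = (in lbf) 163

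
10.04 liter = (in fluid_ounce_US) 339.5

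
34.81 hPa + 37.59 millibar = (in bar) 0.0724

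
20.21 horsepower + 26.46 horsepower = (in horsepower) 46.67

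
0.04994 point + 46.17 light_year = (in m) 4.368e+17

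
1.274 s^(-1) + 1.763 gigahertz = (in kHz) 1.763e+06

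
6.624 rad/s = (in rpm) 63.25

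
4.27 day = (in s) 3.689e+05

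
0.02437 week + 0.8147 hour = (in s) 1.767e+04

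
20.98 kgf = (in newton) 205.7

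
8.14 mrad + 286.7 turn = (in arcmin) 6.193e+06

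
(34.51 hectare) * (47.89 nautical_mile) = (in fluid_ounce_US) 1.035e+15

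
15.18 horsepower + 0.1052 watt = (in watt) 1.132e+04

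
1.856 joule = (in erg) 1.856e+07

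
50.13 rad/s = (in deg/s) 2872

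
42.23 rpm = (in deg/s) 253.4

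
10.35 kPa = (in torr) 77.63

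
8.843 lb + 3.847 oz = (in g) 4120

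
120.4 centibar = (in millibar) 1204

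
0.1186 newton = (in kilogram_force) 0.01209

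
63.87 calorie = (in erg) 2.672e+09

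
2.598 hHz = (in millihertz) 2.598e+05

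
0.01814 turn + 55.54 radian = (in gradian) 3543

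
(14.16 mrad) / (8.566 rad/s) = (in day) 1.913e-08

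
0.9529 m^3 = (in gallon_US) 251.7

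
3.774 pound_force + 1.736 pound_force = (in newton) 24.51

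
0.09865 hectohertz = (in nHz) 9.865e+09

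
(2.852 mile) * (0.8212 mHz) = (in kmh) 13.57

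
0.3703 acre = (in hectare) 0.1499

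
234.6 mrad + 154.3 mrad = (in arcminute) 1337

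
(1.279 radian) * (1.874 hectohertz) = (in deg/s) 1.373e+04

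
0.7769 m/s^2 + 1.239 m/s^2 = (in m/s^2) 2.016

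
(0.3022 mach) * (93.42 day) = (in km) 8.305e+05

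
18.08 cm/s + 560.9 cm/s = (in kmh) 20.84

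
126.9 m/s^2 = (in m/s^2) 126.9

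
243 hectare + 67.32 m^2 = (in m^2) 2.43e+06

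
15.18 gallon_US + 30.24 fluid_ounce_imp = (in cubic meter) 0.05832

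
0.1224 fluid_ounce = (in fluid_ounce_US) 0.1224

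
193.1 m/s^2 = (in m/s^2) 193.1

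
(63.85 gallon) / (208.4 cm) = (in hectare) 1.16e-05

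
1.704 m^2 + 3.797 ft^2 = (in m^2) 2.057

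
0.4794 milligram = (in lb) 1.057e-06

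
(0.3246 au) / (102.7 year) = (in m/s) 14.99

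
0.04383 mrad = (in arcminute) 0.1507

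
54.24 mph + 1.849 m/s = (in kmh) 93.95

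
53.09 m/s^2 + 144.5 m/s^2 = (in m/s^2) 197.6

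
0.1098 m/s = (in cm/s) 10.98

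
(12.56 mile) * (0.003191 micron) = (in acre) 1.594e-08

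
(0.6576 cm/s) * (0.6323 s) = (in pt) 11.79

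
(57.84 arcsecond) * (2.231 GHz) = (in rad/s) 6.256e+05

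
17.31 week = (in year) 0.332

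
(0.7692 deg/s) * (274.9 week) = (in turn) 3.552e+05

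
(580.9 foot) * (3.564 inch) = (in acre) 0.003961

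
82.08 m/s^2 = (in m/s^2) 82.08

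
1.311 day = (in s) 1.133e+05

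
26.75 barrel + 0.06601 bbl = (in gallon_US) 1126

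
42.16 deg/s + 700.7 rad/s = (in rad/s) 701.4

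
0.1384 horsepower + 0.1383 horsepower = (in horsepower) 0.2767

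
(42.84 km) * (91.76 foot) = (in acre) 296.1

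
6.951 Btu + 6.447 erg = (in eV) 4.577e+22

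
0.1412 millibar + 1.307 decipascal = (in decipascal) 142.5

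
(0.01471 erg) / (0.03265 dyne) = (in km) 4.505e-06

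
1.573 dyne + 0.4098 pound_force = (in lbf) 0.4098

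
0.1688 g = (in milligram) 168.8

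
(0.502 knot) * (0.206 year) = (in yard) 1.835e+06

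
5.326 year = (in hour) 4.666e+04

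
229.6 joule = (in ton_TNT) 5.488e-08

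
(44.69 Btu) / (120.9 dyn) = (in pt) 1.105e+11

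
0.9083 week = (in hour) 152.6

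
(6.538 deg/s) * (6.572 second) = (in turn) 0.1194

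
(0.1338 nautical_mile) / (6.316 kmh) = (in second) 141.2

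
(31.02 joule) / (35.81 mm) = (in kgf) 88.33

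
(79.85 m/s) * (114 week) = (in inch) 2.167e+11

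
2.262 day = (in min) 3257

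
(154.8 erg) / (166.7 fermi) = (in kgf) 9.469e+06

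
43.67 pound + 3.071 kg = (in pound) 50.44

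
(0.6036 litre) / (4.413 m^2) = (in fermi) 1.368e+11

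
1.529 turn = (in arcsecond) 1.982e+06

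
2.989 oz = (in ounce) 2.989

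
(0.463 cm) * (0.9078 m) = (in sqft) 0.04524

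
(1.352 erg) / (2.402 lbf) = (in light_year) 1.337e-24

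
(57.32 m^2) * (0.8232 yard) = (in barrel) 271.4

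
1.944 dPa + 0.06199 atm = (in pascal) 6281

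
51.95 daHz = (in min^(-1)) 3.117e+04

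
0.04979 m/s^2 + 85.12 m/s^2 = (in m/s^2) 85.17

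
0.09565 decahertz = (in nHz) 9.565e+08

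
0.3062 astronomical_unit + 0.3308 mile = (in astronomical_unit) 0.3062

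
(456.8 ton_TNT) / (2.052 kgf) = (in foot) 3.116e+11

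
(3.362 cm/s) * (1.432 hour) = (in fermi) 1.733e+17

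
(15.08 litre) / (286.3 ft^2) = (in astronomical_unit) 3.79e-15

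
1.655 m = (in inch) 65.16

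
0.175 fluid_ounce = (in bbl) 3.255e-05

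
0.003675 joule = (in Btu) 3.483e-06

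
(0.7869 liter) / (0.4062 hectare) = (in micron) 0.1937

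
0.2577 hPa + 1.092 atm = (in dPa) 1.107e+06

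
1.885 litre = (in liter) 1.885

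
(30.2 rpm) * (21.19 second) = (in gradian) 4266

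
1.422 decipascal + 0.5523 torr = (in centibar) 0.07378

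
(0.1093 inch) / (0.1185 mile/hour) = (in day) 6.066e-07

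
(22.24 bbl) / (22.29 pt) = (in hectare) 0.04497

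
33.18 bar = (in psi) 481.2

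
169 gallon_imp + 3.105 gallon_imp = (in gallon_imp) 172.1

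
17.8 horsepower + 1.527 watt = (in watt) 1.327e+04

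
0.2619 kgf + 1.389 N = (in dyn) 3.957e+05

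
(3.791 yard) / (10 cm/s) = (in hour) 0.009629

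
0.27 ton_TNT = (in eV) 7.051e+27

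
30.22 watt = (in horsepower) 0.04053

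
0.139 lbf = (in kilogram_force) 0.06305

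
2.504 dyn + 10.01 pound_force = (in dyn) 4.453e+06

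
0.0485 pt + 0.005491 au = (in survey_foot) 2.695e+09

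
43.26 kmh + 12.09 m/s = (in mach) 0.0708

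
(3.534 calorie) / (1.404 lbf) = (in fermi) 2.368e+15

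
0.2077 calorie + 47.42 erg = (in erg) 8.69e+06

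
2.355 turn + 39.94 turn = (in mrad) 2.657e+05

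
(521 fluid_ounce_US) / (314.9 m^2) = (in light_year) 5.172e-21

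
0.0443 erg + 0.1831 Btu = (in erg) 1.932e+09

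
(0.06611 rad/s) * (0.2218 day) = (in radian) 1267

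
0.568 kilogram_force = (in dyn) 5.57e+05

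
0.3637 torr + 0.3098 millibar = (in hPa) 0.7947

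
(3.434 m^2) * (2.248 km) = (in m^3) 7720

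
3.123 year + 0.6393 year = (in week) 196.2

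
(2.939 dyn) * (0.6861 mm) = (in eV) 1.259e+11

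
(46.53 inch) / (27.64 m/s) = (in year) 1.356e-09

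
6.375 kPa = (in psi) 0.9246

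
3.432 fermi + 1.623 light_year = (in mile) 9.541e+12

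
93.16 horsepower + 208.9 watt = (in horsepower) 93.44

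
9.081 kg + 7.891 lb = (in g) 1.266e+04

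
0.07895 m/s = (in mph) 0.1766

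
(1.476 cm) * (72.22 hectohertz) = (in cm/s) 1.066e+04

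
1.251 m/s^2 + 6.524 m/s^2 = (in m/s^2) 7.775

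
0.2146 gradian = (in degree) 0.1931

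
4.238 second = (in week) 7.007e-06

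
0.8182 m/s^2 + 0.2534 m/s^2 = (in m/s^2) 1.072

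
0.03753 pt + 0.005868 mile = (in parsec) 3.06e-16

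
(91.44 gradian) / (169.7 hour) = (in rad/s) 2.351e-06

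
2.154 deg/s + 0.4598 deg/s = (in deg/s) 2.614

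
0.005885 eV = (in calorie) 2.254e-22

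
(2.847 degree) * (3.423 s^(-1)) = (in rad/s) 0.1701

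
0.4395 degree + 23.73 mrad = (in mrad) 31.4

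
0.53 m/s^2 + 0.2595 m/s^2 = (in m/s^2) 0.7895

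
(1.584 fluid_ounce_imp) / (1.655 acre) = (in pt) 1.905e-05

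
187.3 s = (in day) 0.002168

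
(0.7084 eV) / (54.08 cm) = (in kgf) 2.14e-20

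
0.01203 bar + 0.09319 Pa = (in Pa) 1203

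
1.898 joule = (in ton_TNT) 4.536e-10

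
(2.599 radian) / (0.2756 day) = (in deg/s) 0.006254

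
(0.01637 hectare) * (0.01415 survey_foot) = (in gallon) 186.5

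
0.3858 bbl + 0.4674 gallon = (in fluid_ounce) 2134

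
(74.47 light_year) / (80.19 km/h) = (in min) 5.272e+14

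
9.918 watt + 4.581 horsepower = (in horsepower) 4.594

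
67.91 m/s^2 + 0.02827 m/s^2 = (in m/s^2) 67.94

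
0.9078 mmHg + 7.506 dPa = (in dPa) 1218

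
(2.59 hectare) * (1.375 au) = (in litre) 5.328e+18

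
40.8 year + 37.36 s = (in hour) 3.574e+05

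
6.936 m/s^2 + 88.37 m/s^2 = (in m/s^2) 95.31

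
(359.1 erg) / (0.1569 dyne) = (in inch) 901.1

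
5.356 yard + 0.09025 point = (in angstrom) 4.898e+10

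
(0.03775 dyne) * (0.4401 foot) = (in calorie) 1.21e-08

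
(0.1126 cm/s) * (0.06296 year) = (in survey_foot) 7335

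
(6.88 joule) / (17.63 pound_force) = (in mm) 87.73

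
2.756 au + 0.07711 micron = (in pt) 1.169e+15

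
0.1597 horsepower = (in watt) 119.1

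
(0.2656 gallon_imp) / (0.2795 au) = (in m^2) 2.888e-14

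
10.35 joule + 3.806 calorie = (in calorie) 6.28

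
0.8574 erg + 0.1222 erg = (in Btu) 9.285e-11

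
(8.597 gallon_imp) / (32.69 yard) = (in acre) 3.231e-07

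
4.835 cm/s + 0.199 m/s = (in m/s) 0.2474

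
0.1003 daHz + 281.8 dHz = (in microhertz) 2.918e+07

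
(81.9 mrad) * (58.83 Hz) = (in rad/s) 4.818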